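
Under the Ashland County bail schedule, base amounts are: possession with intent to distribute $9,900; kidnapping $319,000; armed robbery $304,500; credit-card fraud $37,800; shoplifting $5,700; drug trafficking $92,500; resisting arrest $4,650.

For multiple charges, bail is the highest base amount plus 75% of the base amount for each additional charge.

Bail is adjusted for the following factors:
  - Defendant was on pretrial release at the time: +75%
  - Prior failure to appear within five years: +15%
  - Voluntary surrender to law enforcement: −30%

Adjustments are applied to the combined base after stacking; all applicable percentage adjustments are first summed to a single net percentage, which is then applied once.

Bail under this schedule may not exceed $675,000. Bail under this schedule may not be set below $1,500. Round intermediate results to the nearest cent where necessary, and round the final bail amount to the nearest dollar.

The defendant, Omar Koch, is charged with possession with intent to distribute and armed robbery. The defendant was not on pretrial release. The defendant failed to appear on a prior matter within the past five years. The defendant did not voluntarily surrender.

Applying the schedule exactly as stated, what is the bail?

$358,714

Base amounts from the schedule: possession with intent to distribute $9,900; armed robbery $304,500.
Stacking rule: highest base plus 75% of each additional charge. Highest is armed robbery at $304,500. Additional: $9,900 × 75% = $7,425. Combined base = $304,500 + $7,425 = $311,925.
Prior failure to appear within five years (+15%): $311,925 × 1.15 = $358,713.75.
$358,713.75 is within the $675,000 maximum.
$358,713.75 is at or above the $1,500 minimum.
Rounded to the nearest dollar: $358,714.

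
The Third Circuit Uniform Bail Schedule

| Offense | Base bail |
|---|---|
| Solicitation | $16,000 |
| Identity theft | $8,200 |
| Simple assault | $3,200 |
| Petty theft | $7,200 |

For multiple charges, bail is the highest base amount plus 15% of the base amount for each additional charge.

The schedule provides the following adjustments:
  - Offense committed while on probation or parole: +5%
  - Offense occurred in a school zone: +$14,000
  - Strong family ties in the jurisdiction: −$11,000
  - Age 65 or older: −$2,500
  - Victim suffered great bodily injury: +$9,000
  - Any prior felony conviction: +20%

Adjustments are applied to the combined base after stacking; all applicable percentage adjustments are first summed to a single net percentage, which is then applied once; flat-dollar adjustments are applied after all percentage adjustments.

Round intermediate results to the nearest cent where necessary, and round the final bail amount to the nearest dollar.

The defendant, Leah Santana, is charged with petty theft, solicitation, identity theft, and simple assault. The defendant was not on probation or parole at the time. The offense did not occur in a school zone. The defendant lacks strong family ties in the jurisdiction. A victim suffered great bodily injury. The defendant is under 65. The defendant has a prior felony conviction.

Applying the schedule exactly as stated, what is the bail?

Base amounts from the schedule: petty theft $7,200; solicitation $16,000; identity theft $8,200; simple assault $3,200.
Stacking rule: highest base plus 15% of each additional charge. Highest is solicitation at $16,000. Additional: $7,200 × 15% = $1,080; $8,200 × 15% = $1,230; $3,200 × 15% = $480. Combined base = $16,000 + $2,790 = $18,790.
Any prior felony conviction (+20%): $18,790 × 1.2 = $22,548.
Victim suffered great bodily injury (+$9,000 flat): $22,548 + $9,000 = $31,548.

$31,548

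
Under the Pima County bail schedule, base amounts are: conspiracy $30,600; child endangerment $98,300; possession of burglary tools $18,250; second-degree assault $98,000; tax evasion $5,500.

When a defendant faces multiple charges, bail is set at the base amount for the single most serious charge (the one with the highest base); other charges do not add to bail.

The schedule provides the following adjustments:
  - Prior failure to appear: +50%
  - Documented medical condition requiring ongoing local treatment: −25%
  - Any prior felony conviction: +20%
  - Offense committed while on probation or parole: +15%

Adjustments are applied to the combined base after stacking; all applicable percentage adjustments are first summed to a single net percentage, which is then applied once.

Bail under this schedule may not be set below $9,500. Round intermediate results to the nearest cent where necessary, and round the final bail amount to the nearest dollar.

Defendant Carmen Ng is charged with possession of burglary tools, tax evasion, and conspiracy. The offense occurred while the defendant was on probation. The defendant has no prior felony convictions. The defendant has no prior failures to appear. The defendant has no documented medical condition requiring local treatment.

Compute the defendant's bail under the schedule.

$35,190

Base amounts from the schedule: possession of burglary tools $18,250; tax evasion $5,500; conspiracy $30,600.
Stacking rule: use the highest base only. Highest is conspiracy at $30,600. Combined base = $30,600.
Offense committed while on probation or parole (+15%): $30,600 × 1.15 = $35,190.
$35,190 is at or above the $9,500 minimum.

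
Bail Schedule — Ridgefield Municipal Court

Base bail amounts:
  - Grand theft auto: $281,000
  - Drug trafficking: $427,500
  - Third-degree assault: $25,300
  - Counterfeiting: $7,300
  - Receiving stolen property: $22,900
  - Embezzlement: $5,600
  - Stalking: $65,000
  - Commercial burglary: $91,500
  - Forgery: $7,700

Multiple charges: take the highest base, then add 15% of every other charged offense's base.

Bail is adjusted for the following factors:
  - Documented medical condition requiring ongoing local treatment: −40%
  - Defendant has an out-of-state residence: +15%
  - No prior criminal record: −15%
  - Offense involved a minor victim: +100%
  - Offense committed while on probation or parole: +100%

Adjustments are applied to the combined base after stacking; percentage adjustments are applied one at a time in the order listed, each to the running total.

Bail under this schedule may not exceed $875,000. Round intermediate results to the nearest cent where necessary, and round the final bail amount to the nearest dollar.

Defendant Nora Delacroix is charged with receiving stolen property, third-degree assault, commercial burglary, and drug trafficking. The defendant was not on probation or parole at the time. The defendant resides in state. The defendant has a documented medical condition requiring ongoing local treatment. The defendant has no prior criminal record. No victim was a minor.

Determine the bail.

$228,712

Base amounts from the schedule: receiving stolen property $22,900; third-degree assault $25,300; commercial burglary $91,500; drug trafficking $427,500.
Stacking rule: highest base plus 15% of each additional charge. Highest is drug trafficking at $427,500. Additional: $22,900 × 15% = $3,435; $25,300 × 15% = $3,795; $91,500 × 15% = $13,725. Combined base = $427,500 + $20,955 = $448,455.
Documented medical condition requiring ongoing local treatment (−40%): $448,455 × 0.6 = $269,073.
No prior criminal record (−15%): $269,073 × 0.85 = $228,712.05.
$228,712.05 is within the $875,000 maximum.
Rounded to the nearest dollar: $228,712.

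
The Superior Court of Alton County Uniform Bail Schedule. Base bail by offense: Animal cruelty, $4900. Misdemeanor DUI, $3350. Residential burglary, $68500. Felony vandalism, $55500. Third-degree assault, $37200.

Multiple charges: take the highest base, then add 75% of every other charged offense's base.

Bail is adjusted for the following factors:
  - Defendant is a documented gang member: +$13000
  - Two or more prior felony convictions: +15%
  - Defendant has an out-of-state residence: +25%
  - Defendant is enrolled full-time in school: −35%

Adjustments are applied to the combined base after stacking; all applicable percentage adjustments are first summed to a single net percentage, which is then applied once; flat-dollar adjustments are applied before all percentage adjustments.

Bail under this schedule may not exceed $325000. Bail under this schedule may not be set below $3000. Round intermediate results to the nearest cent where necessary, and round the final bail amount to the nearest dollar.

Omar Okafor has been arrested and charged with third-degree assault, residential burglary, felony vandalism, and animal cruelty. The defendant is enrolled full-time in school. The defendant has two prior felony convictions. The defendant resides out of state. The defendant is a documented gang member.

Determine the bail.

$162435

Base amounts from the schedule: third-degree assault $37200; residential burglary $68500; felony vandalism $55500; animal cruelty $4900.
Stacking rule: highest base plus 75% of each additional charge. Highest is residential burglary at $68500. Additional: $37200 × 75% = $27900; $55500 × 75% = $41625; $4900 × 75% = $3675. Combined base = $68500 + $73200 = $141700.
Defendant is a documented gang member (+$13000 flat): $141700 + $13000 = $154700.
Net percentage adjustment: +15% +25% −35% = +5%. $154700 × 1.05 = $162435.
$162435 is within the $325000 maximum.
$162435 is at or above the $3000 minimum.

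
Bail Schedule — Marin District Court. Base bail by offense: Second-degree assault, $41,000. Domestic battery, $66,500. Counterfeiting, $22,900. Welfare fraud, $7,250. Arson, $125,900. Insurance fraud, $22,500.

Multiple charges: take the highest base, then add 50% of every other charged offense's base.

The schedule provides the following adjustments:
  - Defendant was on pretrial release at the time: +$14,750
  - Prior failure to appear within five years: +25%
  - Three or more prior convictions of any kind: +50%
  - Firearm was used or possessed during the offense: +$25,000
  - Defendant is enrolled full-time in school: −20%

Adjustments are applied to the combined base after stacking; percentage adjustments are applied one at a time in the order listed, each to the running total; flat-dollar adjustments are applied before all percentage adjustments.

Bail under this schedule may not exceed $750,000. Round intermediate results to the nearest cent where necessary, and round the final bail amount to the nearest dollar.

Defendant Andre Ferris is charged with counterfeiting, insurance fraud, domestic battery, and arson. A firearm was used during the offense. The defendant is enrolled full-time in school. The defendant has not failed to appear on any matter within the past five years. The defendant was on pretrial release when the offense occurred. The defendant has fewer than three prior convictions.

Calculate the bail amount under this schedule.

$177,280

Base amounts from the schedule: counterfeiting $22,900; insurance fraud $22,500; domestic battery $66,500; arson $125,900.
Stacking rule: highest base plus 50% of each additional charge. Highest is arson at $125,900. Additional: $22,900 × 50% = $11,450; $22,500 × 50% = $11,250; $66,500 × 50% = $33,250. Combined base = $125,900 + $55,950 = $181,850.
Defendant was on pretrial release at the time (+$14,750 flat): $181,850 + $14,750 = $196,600.
Firearm was used or possessed during the offense (+$25,000 flat): $196,600 + $25,000 = $221,600.
Defendant is enrolled full-time in school (−20%): $221,600 × 0.8 = $177,280.
$177,280 is within the $750,000 maximum.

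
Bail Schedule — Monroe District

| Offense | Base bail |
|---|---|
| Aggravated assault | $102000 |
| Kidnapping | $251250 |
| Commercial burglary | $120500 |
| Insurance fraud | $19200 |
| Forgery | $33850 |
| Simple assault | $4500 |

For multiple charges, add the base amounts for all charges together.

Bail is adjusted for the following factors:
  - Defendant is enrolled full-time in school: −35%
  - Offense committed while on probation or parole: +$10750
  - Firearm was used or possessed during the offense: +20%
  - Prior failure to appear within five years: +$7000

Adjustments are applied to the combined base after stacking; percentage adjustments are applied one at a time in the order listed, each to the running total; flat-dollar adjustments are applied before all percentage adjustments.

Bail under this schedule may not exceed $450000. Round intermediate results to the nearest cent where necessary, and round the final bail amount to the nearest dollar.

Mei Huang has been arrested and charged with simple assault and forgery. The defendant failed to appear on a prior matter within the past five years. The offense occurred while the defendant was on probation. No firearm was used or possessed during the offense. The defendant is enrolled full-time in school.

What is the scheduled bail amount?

$36465

Base amounts from the schedule: simple assault $4500; forgery $33850.
Stacking rule: sum of all bases. $4500 + $33850 = $38350.
Offense committed while on probation or parole (+$10750 flat): $38350 + $10750 = $49100.
Prior failure to appear within five years (+$7000 flat): $49100 + $7000 = $56100.
Defendant is enrolled full-time in school (−35%): $56100 × 0.65 = $36465.
$36465 is within the $450000 maximum.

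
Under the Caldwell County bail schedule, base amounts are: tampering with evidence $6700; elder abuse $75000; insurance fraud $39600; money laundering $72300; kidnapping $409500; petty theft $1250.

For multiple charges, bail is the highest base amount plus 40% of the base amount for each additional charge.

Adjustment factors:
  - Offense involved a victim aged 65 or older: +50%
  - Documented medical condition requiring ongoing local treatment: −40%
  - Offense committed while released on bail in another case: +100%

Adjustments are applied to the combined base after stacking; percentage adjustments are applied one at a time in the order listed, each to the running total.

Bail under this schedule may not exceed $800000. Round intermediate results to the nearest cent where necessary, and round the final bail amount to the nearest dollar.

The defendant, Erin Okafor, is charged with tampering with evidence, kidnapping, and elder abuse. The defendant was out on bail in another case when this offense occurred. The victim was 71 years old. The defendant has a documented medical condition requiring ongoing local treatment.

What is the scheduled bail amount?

$795924

Base amounts from the schedule: tampering with evidence $6700; kidnapping $409500; elder abuse $75000.
Stacking rule: highest base plus 40% of each additional charge. Highest is kidnapping at $409500. Additional: $6700 × 40% = $2680; $75000 × 40% = $30000. Combined base = $409500 + $32680 = $442180.
Offense involved a victim aged 65 or older (+50%): $442180 × 1.5 = $663270.
Documented medical condition requiring ongoing local treatment (−40%): $663270 × 0.6 = $397962.
Offense committed while released on bail in another case (+100%): $397962 × 2 = $795924.
$795924 is within the $800000 maximum.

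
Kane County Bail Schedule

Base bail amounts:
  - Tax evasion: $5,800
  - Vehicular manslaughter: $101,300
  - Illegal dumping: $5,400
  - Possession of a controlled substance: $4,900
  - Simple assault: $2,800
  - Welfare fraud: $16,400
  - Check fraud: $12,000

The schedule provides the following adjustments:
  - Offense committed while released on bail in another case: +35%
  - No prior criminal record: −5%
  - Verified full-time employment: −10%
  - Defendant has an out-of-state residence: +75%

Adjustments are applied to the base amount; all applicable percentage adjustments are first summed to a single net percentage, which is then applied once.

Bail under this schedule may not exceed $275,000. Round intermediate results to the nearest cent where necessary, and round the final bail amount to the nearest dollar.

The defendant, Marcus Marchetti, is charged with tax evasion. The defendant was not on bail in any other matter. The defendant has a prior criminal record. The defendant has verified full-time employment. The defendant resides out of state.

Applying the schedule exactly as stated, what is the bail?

$9,570

Base amounts from the schedule: tax evasion $5,800.
Single charge. Combined base = $5,800.
Net percentage adjustment: −10% +75% = +65%. $5,800 × 1.65 = $9,570.
$9,570 is within the $275,000 maximum.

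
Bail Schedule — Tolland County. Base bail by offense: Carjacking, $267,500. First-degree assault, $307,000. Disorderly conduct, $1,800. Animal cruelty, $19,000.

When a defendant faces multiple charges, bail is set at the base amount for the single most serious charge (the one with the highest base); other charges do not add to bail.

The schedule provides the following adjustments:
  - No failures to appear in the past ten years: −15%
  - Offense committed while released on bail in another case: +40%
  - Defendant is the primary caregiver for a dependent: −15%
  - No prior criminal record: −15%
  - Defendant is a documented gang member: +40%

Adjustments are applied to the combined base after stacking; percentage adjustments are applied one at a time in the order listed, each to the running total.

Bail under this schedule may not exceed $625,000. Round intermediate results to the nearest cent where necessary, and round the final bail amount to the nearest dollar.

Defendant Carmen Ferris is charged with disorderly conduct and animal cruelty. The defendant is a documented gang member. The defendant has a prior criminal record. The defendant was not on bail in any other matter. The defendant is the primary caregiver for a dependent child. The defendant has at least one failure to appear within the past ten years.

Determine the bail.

$22,610

Base amounts from the schedule: disorderly conduct $1,800; animal cruelty $19,000.
Stacking rule: use the highest base only. Highest is animal cruelty at $19,000. Combined base = $19,000.
Defendant is the primary caregiver for a dependent (−15%): $19,000 × 0.85 = $16,150.
Defendant is a documented gang member (+40%): $16,150 × 1.4 = $22,610.
$22,610 is within the $625,000 maximum.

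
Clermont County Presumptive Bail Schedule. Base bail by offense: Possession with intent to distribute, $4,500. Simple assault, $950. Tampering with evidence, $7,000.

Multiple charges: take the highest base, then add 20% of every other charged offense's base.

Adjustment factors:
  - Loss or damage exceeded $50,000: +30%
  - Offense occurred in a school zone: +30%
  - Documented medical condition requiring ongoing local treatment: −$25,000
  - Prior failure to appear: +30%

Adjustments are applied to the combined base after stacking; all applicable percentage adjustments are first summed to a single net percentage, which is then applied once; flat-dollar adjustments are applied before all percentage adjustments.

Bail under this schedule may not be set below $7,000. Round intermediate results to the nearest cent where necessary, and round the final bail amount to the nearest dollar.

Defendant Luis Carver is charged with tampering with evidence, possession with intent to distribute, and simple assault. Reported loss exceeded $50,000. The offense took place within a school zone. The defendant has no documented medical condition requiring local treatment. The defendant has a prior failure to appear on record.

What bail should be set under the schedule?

$15,371

Base amounts from the schedule: tampering with evidence $7,000; possession with intent to distribute $4,500; simple assault $950.
Stacking rule: highest base plus 20% of each additional charge. Highest is tampering with evidence at $7,000. Additional: $4,500 × 20% = $900; $950 × 20% = $190. Combined base = $7,000 + $1,090 = $8,090.
Net percentage adjustment: +30% +30% +30% = +90%. $8,090 × 1.9 = $15,371.
$15,371 is at or above the $7,000 minimum.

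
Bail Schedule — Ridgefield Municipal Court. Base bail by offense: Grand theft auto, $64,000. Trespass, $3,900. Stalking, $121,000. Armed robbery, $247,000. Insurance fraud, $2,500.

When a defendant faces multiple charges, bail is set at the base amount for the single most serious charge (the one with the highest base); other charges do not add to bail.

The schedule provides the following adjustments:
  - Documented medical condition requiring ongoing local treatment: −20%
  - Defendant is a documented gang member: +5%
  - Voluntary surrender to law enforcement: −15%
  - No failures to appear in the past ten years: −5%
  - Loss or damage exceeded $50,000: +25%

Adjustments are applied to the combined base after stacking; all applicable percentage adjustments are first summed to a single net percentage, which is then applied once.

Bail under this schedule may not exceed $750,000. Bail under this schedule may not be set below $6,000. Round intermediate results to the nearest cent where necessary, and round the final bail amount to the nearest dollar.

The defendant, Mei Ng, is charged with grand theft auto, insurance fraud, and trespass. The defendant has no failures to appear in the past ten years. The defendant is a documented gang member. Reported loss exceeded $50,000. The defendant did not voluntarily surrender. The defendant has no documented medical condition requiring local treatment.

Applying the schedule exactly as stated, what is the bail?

Base amounts from the schedule: grand theft auto $64,000; insurance fraud $2,500; trespass $3,900.
Stacking rule: use the highest base only. Highest is grand theft auto at $64,000. Combined base = $64,000.
Net percentage adjustment: +5% −5% +25% = +25%. $64,000 × 1.25 = $80,000.
$80,000 is within the $750,000 maximum.
$80,000 is at or above the $6,000 minimum.

$80,000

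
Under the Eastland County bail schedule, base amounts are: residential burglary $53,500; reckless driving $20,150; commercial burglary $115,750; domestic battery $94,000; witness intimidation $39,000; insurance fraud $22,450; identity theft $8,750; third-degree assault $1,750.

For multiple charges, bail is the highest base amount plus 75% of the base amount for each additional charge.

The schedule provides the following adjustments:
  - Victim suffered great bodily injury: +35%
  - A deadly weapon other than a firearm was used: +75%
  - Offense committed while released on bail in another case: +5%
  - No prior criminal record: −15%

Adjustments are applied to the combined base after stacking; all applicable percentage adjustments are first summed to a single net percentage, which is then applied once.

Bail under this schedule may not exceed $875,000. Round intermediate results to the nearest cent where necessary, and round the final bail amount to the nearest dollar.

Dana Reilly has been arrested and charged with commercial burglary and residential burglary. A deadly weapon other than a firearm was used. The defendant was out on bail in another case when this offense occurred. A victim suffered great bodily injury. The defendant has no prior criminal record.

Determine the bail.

Base amounts from the schedule: commercial burglary $115,750; residential burglary $53,500.
Stacking rule: highest base plus 75% of each additional charge. Highest is commercial burglary at $115,750. Additional: $53,500 × 75% = $40,125. Combined base = $115,750 + $40,125 = $155,875.
Net percentage adjustment: +35% +75% +5% −15% = +100%. $155,875 × 2 = $311,750.
$311,750 is within the $875,000 maximum.

$311,750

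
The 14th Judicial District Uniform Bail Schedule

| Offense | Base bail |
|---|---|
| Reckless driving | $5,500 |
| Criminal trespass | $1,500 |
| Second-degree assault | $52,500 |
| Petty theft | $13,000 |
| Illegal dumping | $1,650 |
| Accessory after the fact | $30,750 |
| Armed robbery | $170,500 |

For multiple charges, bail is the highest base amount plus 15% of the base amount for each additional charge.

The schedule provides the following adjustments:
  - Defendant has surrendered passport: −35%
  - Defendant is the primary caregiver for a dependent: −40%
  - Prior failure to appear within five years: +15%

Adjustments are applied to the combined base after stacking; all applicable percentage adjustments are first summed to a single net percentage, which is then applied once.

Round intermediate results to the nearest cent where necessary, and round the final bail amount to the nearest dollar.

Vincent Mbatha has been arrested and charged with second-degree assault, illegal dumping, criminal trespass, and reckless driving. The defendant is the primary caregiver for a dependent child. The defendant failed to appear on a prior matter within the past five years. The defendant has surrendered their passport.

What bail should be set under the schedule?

$21,519

Base amounts from the schedule: second-degree assault $52,500; illegal dumping $1,650; criminal trespass $1,500; reckless driving $5,500.
Stacking rule: highest base plus 15% of each additional charge. Highest is second-degree assault at $52,500. Additional: $1,650 × 15% = $247.50; $1,500 × 15% = $225; $5,500 × 15% = $825. Combined base = $52,500 + $1,297.50 = $53,797.50.
Net percentage adjustment: −35% −40% +15% = −60%. $53,797.50 × 0.4 = $21,519.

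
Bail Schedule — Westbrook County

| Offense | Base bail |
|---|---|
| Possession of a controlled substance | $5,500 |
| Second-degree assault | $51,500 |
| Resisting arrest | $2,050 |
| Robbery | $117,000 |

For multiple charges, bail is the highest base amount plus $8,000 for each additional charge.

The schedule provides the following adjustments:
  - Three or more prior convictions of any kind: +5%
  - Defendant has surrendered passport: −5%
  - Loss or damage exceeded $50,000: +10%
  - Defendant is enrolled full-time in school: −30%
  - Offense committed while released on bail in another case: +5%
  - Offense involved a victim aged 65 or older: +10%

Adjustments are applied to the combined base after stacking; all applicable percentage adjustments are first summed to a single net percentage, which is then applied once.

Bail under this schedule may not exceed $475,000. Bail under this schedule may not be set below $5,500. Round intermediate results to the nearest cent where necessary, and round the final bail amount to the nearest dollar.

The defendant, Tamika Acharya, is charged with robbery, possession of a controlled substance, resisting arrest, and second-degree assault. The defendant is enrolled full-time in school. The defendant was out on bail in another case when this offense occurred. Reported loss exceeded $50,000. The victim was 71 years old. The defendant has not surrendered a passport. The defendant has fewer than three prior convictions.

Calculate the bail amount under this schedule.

Base amounts from the schedule: robbery $117,000; possession of a controlled substance $5,500; resisting arrest $2,050; second-degree assault $51,500.
Stacking rule: highest base plus $8,000 per additional charge. Highest is robbery at $117,000; 3 additional charges → +$24,000. Combined base = $141,000.
Net percentage adjustment: +10% −30% +5% +10% = −5%. $141,000 × 0.95 = $133,950.
$133,950 is within the $475,000 maximum.
$133,950 is at or above the $5,500 minimum.

$133,950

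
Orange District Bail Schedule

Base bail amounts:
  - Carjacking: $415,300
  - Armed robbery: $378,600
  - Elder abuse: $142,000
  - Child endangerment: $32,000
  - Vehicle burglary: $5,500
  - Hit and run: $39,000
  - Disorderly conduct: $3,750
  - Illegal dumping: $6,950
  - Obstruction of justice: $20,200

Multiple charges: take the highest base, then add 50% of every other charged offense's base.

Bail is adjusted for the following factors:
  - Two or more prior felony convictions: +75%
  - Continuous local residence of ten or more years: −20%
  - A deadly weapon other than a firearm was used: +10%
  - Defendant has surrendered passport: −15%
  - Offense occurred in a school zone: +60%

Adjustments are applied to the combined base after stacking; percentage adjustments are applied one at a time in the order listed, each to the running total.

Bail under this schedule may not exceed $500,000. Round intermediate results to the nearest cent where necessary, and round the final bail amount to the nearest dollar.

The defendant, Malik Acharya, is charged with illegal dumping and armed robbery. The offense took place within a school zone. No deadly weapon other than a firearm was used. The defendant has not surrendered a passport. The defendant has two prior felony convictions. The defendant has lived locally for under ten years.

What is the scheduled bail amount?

$500,000

Base amounts from the schedule: illegal dumping $6,950; armed robbery $378,600.
Stacking rule: highest base plus 50% of each additional charge. Highest is armed robbery at $378,600. Additional: $6,950 × 50% = $3,475. Combined base = $378,600 + $3,475 = $382,075.
Two or more prior felony convictions (+75%): $382,075 × 1.75 = $668,631.25.
Offense occurred in a school zone (+60%): $668,631.25 × 1.6 = $1,069,810.
Result $1,069,810 exceeds the maximum of $500,000; bail is capped at $500,000.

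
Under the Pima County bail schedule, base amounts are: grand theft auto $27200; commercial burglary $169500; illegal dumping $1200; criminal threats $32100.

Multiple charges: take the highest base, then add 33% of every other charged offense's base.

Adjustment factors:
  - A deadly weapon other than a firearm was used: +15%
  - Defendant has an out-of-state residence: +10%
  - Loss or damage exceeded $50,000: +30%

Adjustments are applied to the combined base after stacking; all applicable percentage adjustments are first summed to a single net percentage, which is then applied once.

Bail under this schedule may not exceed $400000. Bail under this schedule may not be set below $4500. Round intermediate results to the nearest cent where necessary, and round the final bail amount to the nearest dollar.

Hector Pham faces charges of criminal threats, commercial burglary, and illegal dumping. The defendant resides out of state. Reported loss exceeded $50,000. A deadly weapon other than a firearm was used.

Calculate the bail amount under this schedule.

Base amounts from the schedule: criminal threats $32100; commercial burglary $169500; illegal dumping $1200.
Stacking rule: highest base plus 33% of each additional charge. Highest is commercial burglary at $169500. Additional: $32100 × 33% = $10593; $1200 × 33% = $396. Combined base = $169500 + $10989 = $180489.
Net percentage adjustment: +15% +10% +30% = +55%. $180489 × 1.55 = $279757.95.
$279757.95 is within the $400000 maximum.
$279757.95 is at or above the $4500 minimum.
Rounded to the nearest dollar: $279758.

$279758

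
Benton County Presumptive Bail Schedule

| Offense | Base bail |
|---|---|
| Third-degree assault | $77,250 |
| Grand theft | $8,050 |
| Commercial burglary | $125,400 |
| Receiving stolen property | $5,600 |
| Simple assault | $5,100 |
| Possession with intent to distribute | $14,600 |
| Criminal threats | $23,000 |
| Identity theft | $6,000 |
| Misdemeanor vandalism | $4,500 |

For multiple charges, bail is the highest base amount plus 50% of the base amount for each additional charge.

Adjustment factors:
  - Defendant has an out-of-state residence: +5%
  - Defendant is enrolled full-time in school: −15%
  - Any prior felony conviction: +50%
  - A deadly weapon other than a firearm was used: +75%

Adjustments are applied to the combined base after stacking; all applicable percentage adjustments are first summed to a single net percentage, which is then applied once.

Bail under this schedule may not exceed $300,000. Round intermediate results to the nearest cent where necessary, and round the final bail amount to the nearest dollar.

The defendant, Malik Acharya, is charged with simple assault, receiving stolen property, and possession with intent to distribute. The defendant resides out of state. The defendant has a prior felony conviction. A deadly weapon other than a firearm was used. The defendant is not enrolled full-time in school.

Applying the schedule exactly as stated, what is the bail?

$45,885

Base amounts from the schedule: simple assault $5,100; receiving stolen property $5,600; possession with intent to distribute $14,600.
Stacking rule: highest base plus 50% of each additional charge. Highest is possession with intent to distribute at $14,600. Additional: $5,100 × 50% = $2,550; $5,600 × 50% = $2,800. Combined base = $14,600 + $5,350 = $19,950.
Net percentage adjustment: +5% +50% +75% = +130%. $19,950 × 2.3 = $45,885.
$45,885 is within the $300,000 maximum.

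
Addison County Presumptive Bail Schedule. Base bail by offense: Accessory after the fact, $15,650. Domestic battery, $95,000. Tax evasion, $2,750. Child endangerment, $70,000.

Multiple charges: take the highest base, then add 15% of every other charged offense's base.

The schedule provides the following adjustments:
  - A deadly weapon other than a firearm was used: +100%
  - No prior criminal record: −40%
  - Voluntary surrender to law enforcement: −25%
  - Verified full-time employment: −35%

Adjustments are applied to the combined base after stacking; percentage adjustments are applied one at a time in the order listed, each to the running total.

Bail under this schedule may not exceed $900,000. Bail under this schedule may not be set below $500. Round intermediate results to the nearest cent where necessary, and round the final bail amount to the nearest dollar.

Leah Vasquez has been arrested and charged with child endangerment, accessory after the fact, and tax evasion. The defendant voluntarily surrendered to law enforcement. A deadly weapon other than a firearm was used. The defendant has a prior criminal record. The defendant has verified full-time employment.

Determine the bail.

$70,941

Base amounts from the schedule: child endangerment $70,000; accessory after the fact $15,650; tax evasion $2,750.
Stacking rule: highest base plus 15% of each additional charge. Highest is child endangerment at $70,000. Additional: $15,650 × 15% = $2,347.50; $2,750 × 15% = $412.50. Combined base = $70,000 + $2,760 = $72,760.
A deadly weapon other than a firearm was used (+100%): $72,760 × 2 = $145,520.
Voluntary surrender to law enforcement (−25%): $145,520 × 0.75 = $109,140.
Verified full-time employment (−35%): $109,140 × 0.65 = $70,941.
$70,941 is within the $900,000 maximum.
$70,941 is at or above the $500 minimum.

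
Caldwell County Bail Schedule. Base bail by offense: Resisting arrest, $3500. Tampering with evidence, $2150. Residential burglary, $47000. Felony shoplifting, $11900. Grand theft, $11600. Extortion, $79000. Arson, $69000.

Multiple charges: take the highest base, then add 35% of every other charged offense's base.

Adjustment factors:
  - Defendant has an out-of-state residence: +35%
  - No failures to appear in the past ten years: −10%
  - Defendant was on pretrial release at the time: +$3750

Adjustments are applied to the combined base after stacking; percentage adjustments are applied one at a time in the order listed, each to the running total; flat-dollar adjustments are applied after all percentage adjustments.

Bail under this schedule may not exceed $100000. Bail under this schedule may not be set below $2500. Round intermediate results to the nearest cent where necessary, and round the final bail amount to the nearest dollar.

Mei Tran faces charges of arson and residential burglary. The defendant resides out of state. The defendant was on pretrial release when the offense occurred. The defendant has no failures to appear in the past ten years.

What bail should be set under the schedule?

$100000

Base amounts from the schedule: arson $69000; residential burglary $47000.
Stacking rule: highest base plus 35% of each additional charge. Highest is arson at $69000. Additional: $47000 × 35% = $16450. Combined base = $69000 + $16450 = $85450.
Defendant has an out-of-state residence (+35%): $85450 × 1.35 = $115357.50.
No failures to appear in the past ten years (−10%): $115357.50 × 0.9 = $103821.75.
Defendant was on pretrial release at the time (+$3750 flat): $103821.75 + $3750 = $107571.75.
Result $107571.75 exceeds the maximum of $100000; bail is capped at $100000.
$100000 is at or above the $2500 minimum.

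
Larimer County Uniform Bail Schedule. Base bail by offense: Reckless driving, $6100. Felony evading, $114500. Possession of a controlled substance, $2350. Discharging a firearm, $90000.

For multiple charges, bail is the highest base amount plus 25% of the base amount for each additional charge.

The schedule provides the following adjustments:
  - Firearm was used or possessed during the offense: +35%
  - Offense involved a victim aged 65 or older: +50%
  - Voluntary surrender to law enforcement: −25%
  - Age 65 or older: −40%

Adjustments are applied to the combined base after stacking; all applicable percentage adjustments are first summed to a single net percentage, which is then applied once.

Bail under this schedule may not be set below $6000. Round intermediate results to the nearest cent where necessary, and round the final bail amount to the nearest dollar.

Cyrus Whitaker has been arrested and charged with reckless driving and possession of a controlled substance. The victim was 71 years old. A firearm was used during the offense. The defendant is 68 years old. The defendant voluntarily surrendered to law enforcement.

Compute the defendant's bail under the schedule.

$8025

Base amounts from the schedule: reckless driving $6100; possession of a controlled substance $2350.
Stacking rule: highest base plus 25% of each additional charge. Highest is reckless driving at $6100. Additional: $2350 × 25% = $587.50. Combined base = $6100 + $587.50 = $6687.50.
Net percentage adjustment: +35% +50% −25% −40% = +20%. $6687.50 × 1.2 = $8025.
$8025 is at or above the $6000 minimum.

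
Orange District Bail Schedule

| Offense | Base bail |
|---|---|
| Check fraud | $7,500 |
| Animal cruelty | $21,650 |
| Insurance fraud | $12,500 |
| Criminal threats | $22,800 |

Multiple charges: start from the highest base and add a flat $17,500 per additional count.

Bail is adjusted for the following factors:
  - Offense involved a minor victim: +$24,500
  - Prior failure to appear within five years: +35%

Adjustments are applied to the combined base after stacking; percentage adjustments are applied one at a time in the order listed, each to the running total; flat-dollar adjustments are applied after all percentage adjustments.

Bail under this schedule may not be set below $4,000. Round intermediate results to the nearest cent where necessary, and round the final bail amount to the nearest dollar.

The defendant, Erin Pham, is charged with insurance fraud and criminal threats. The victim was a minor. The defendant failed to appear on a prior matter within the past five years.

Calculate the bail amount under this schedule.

Base amounts from the schedule: insurance fraud $12,500; criminal threats $22,800.
Stacking rule: highest base plus $17,500 per additional charge. Highest is criminal threats at $22,800; 1 additional charge → +$17,500. Combined base = $40,300.
Prior failure to appear within five years (+35%): $40,300 × 1.35 = $54,405.
Offense involved a minor victim (+$24,500 flat): $54,405 + $24,500 = $78,905.
$78,905 is at or above the $4,000 minimum.

$78,905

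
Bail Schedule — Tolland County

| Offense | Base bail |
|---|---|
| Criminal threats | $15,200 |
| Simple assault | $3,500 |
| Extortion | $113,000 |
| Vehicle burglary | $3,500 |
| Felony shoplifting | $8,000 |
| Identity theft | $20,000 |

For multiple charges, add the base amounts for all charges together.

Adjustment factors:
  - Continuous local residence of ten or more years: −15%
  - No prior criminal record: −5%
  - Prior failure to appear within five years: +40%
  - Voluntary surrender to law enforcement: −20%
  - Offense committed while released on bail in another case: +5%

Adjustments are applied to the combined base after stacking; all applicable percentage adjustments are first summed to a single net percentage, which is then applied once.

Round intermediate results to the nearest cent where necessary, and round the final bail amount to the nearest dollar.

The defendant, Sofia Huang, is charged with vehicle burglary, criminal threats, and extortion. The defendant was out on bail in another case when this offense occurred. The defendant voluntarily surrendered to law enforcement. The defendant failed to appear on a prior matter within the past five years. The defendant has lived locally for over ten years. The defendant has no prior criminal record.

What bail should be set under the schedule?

Base amounts from the schedule: vehicle burglary $3,500; criminal threats $15,200; extortion $113,000.
Stacking rule: sum of all bases. $3,500 + $15,200 + $113,000 = $131,700.
Net percentage adjustment: −15% −5% +40% −20% +5% = +5%. $131,700 × 1.05 = $138,285.

$138,285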